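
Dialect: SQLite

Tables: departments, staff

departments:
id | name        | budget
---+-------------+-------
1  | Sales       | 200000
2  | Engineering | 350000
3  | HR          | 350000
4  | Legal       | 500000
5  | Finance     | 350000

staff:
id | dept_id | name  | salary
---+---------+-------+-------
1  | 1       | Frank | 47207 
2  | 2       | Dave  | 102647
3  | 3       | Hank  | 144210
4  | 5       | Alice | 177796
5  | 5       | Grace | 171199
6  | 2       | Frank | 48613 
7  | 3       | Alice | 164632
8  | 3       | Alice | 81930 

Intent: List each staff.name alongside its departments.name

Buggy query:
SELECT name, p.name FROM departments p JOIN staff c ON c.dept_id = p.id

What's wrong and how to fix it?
Bug: Both tables have a 'name' column; the unqualified reference is ambiguous

Fix: Prefix ambiguous columns with the table alias

Corrected query:
SELECT c.name, p.name FROM departments p JOIN staff c ON c.dept_id = p.id

Result:
name  | name       
------+------------
Frank | Sales      
Dave  | Engineering
Hank  | HR         
Alice | Finance    
Grace | Finance    
Frank | Engineering
Alice | HR         
Alice | HR         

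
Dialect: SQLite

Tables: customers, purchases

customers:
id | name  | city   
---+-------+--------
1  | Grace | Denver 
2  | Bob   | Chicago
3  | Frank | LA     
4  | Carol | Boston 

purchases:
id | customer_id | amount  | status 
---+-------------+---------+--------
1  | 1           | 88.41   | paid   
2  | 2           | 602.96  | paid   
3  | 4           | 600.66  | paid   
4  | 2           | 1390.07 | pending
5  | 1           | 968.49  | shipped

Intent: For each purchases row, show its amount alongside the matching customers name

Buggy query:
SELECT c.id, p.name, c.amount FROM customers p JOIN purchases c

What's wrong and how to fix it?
Bug: JOIN with no ON clause produces a cartesian product; every purchases row pairs with every customers row

Fix: Add ON c.customer_id = p.id to the JOIN

Corrected query:
SELECT c.id, p.name, c.amount FROM customers p JOIN purchases c ON c.customer_id = p.id

Result:
id | name  | amount 
---+-------+--------
1  | Grace | 88.41  
2  | Bob   | 602.96 
3  | Carol | 600.66 
4  | Bob   | 1390.07
5  | Grace | 968.49 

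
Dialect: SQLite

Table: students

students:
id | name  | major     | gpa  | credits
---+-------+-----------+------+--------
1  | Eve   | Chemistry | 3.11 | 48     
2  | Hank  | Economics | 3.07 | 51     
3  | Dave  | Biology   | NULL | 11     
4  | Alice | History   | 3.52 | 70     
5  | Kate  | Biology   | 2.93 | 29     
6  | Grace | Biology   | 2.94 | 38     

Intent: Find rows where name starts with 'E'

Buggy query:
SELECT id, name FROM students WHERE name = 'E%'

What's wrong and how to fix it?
Bug: Wildcards only work with LIKE; '=' treats '%' as a literal character

Fix: Use LIKE for wildcard pattern matching

Corrected query:
SELECT id, name FROM students WHERE name LIKE 'E%'

Result:
id | name
---+-----
1  | Eve 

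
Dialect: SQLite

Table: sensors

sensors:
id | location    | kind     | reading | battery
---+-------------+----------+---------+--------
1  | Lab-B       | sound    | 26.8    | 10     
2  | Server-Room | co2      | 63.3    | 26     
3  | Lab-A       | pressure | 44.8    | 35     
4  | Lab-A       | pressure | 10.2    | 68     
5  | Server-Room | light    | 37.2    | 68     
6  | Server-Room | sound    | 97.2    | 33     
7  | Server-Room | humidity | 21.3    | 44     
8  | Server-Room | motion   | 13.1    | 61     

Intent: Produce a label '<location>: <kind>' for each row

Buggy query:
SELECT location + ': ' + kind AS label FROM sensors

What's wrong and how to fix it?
Bug: '+' is numeric addition; on text columns SQLite converts them to 0 instead of concatenating

Fix: Use the || operator for string concatenation

Corrected query:
SELECT location || ': ' || kind AS label FROM sensors

Result:
label                
---------------------
Lab-B: sound         
Server-Room: co2     
Lab-A: pressure      
Lab-A: pressure      
Server-Room: light   
Server-Room: sound   
Server-Room: humidity
Server-Room: motion  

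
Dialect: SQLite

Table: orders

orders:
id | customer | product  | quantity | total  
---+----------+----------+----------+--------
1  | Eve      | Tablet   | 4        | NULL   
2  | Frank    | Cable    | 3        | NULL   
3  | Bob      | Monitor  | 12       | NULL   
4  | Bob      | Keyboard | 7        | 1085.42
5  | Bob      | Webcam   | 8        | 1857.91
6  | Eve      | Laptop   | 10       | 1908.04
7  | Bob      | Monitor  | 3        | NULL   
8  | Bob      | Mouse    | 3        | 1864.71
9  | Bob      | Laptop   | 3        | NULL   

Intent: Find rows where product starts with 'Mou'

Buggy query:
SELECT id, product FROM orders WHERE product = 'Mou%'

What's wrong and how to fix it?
Bug: Wildcards only work with LIKE; '=' treats '%' as a literal character

Fix: Replace '=' with LIKE so 'Mou%' is treated as a pattern

Corrected query:
SELECT id, product FROM orders WHERE product LIKE 'Mou%'

Result:
id | product
---+--------
8  | Mouse  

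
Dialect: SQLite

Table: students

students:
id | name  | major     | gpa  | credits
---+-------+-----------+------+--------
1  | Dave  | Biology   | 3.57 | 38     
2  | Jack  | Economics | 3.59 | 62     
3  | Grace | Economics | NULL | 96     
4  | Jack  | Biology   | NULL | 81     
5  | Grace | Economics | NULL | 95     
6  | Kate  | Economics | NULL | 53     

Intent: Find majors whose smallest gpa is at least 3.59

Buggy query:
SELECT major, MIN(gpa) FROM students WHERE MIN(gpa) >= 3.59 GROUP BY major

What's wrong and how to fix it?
Bug: MIN() in WHERE is a misuse of aggregate

Fix: Replace WHERE with HAVING after the GROUP BY

Corrected query:
SELECT major, MIN(gpa) FROM students GROUP BY major HAVING MIN(gpa) >= 3.59

Result:
major     | MIN(gpa)
----------+---------
Economics | 3.59    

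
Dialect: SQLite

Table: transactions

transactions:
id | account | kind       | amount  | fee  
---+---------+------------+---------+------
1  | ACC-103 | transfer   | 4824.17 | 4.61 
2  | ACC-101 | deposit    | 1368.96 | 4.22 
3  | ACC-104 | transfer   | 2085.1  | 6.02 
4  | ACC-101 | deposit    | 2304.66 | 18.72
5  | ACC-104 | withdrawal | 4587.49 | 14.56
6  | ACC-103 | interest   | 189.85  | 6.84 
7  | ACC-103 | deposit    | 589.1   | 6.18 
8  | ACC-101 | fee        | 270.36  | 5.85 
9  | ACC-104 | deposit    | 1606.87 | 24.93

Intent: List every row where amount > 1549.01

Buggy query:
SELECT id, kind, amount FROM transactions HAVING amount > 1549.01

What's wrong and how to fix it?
Bug: HAVING filters the output of aggregation, but this query has no GROUP BY and no aggregate functions, so SQLite rejects it (HAVING clause on a non-aggregate query); the condition here is per row

Fix: Replace HAVING with WHERE since the condition applies to individual rows

Corrected query:
SELECT id, kind, amount FROM transactions WHERE amount > 1549.01

Result:
id | kind       | amount 
---+------------+--------
1  | transfer   | 4824.17
3  | transfer   | 2085.1 
4  | deposit    | 2304.66
5  | withdrawal | 4587.49
9  | deposit    | 1606.87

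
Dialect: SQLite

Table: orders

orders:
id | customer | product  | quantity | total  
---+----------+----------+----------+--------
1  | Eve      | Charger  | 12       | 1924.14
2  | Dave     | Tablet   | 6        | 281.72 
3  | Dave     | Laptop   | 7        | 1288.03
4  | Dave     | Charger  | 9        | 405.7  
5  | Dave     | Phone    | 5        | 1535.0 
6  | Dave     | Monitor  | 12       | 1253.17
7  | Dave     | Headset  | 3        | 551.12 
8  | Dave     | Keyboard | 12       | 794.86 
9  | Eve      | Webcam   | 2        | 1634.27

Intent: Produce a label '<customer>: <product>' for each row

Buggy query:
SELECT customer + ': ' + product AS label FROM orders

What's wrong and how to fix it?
Bug: '+' is numeric addition; on text columns SQLite converts them to 0 instead of concatenating

Fix: Use the || operator for string concatenation

Corrected query:
SELECT customer || ': ' || product AS label FROM orders

Result:
label         
--------------
Eve: Charger  
Dave: Tablet  
Dave: Laptop  
Dave: Charger 
Dave: Phone   
Dave: Monitor 
Dave: Headset 
Dave: Keyboard
Eve: Webcam   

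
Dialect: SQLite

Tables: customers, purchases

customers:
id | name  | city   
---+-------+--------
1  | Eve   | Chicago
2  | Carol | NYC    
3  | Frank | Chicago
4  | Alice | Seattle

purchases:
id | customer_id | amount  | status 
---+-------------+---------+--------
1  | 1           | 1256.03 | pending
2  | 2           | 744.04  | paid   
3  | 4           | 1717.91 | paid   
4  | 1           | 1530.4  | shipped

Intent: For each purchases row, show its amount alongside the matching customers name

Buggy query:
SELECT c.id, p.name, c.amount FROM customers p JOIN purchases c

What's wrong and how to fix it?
Bug: JOIN with no ON clause produces a cartesian product; every purchases row pairs with every customers row

Fix: Specify the join condition linking the foreign key to the parent id

Corrected query:
SELECT c.id, p.name, c.amount FROM customers p JOIN purchases c ON c.customer_id = p.id

Result:
id | name  | amount 
---+-------+--------
1  | Eve   | 1256.03
2  | Carol | 744.04 
3  | Alice | 1717.91
4  | Eve   | 1530.4 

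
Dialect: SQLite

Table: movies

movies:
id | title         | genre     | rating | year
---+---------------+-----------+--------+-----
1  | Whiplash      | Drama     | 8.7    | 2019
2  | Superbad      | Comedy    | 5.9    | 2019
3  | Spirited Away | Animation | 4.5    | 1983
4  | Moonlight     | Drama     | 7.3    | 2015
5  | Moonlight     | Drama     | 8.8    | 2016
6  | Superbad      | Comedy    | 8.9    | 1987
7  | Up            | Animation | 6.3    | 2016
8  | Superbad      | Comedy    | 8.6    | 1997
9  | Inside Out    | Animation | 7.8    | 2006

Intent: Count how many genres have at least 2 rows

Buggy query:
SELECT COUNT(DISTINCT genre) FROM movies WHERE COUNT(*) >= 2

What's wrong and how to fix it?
Bug: COUNT(*) cannot appear in WHERE; the per-group count doesn't exist yet

Fix: Use a subquery that GROUPs and filters with HAVING, then count its rows

Corrected query:
SELECT COUNT(*) FROM (SELECT genre FROM movies GROUP BY genre HAVING COUNT(*) >= 2)

Result:
COUNT(*)
--------
3       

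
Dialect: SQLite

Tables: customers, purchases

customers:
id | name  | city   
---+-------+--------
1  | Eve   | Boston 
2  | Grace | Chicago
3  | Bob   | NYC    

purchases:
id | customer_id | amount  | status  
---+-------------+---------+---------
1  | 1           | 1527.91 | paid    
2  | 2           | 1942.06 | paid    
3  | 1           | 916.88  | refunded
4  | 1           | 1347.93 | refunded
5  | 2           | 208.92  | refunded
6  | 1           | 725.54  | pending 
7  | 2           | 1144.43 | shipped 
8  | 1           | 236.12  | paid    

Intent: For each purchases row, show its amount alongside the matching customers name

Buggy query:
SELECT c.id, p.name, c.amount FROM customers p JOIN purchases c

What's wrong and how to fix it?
Bug: JOIN with no ON clause produces a cartesian product; every purchases row pairs with every customers row

Fix: Specify the join condition linking the foreign key to the parent id

Corrected query:
SELECT c.id, p.name, c.amount FROM customers p JOIN purchases c ON c.customer_id = p.id

Result:
id | name  | amount 
---+-------+--------
1  | Eve   | 1527.91
2  | Grace | 1942.06
3  | Eve   | 916.88 
4  | Eve   | 1347.93
5  | Grace | 208.92 
6  | Eve   | 725.54 
7  | Grace | 1144.43
8  | Eve   | 236.12 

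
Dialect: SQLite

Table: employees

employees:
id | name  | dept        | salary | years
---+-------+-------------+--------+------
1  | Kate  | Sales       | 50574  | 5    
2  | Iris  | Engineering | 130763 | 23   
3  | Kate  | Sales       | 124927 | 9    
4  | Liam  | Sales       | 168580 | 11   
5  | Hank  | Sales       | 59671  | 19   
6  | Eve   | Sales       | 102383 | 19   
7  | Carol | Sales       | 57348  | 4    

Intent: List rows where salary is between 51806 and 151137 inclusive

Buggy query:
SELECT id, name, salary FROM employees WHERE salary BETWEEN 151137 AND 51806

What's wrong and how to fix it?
Bug: The bounds are reversed; BETWEEN a AND b requires a <= b to match anything

Fix: Swap the bounds so the smaller value comes first

Corrected query:
SELECT id, name, salary FROM employees WHERE salary BETWEEN 51806 AND 151137

Result:
id | name  | salary
---+-------+-------
2  | Iris  | 130763
3  | Kate  | 124927
5  | Hank  | 59671 
6  | Eve   | 102383
7  | Carol | 57348 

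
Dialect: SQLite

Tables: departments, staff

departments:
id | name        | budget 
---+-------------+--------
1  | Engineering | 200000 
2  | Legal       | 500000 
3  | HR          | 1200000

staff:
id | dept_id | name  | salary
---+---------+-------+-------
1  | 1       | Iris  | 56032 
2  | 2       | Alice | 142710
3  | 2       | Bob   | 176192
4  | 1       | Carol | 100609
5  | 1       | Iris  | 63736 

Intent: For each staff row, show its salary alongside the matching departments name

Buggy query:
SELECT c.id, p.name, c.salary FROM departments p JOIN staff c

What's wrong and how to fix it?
Bug: Missing join condition: each staff row is matched to all departments rows instead of just its own

Fix: Specify the join condition linking the foreign key to the parent id

Corrected query:
SELECT c.id, p.name, c.salary FROM departments p JOIN staff c ON c.dept_id = p.id

Result:
id | name        | salary
---+-------------+-------
1  | Engineering | 56032 
2  | Legal       | 142710
3  | Legal       | 176192
4  | Engineering | 100609
5  | Engineering | 63736 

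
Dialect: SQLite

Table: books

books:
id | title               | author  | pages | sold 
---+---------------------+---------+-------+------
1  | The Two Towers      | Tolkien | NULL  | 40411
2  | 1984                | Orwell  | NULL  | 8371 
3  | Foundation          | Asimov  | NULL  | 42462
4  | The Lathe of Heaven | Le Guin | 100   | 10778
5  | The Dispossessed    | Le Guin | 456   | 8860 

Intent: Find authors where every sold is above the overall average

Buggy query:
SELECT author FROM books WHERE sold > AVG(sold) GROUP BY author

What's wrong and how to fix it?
Bug: WHERE evaluates per row before aggregation, so AVG() is unavailable

Fix: Compute the overall average in a scalar subquery and compare each group's MIN against it in HAVING

Corrected query:
SELECT author FROM books GROUP BY author HAVING MIN(sold) > (SELECT AVG(sold) FROM books)

Result:
author 
-------
Asimov 
Tolkien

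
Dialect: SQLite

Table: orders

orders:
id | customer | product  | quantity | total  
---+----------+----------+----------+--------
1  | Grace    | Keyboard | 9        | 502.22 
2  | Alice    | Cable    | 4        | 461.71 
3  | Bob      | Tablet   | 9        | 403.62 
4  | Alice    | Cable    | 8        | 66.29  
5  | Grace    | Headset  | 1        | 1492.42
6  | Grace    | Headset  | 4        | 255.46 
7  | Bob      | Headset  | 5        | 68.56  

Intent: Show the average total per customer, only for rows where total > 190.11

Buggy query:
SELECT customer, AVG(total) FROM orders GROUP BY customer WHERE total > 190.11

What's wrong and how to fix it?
Bug: Row-level WHERE must come before GROUP BY in the clause order

Fix: Place WHERE between FROM and GROUP BY

Corrected query:
SELECT customer, AVG(total) FROM orders WHERE total > 190.11 GROUP BY customer

Result:
customer | AVG(total)
---------+-----------
Alice    | 461.71    
Bob      | 403.62    
Grace    | 750.033333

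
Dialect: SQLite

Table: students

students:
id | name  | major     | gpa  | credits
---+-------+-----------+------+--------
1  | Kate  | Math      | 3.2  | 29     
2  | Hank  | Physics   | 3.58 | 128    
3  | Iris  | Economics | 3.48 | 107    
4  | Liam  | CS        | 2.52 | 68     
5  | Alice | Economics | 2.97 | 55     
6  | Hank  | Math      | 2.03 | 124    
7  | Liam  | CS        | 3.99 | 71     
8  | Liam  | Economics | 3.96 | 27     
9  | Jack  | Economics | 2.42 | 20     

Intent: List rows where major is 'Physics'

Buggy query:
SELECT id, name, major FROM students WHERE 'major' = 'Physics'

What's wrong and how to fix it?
Bug: 'major' in single quotes is a string literal, not the column; the comparison is literal-vs-literal and never true

Fix: Reference the column as major without single quotes

Corrected query:
SELECT id, name, major FROM students WHERE major = 'Physics'

Result:
id | name | major  
---+------+--------
2  | Hank | Physics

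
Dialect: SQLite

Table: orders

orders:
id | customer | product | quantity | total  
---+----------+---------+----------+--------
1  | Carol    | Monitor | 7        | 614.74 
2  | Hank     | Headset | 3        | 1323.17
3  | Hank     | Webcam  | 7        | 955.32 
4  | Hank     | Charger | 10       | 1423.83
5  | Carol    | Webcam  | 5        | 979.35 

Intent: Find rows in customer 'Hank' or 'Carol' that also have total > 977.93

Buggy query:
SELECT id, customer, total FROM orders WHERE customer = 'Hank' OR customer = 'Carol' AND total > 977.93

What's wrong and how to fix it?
Bug: AND binds tighter than OR, so this parses as customer = 'Hank' OR (customer = 'Carol' AND total > 977.93)

Fix: Add parentheses around the OR so the AND applies to both alternatives

Corrected query:
SELECT id, customer, total FROM orders WHERE (customer = 'Hank' OR customer = 'Carol') AND total > 977.93

Result:
id | customer | total  
---+----------+--------
2  | Hank     | 1323.17
4  | Hank     | 1423.83
5  | Carol    | 979.35 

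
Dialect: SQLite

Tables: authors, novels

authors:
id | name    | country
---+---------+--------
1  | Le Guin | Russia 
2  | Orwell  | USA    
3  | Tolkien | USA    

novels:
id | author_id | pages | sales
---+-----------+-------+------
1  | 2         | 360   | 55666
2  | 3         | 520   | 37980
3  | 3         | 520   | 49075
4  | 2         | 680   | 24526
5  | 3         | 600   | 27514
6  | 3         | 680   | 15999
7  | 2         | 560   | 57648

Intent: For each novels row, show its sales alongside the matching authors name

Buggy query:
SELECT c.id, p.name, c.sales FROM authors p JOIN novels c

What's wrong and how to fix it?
Bug: JOIN with no ON clause produces a cartesian product; every novels row pairs with every authors row

Fix: Specify the join condition linking the foreign key to the parent id

Corrected query:
SELECT c.id, p.name, c.sales FROM authors p JOIN novels c ON c.author_id = p.id

Result:
id | name    | sales
---+---------+------
1  | Orwell  | 55666
2  | Tolkien | 37980
3  | Tolkien | 49075
4  | Orwell  | 24526
5  | Tolkien | 27514
6  | Tolkien | 15999
7  | Orwell  | 57648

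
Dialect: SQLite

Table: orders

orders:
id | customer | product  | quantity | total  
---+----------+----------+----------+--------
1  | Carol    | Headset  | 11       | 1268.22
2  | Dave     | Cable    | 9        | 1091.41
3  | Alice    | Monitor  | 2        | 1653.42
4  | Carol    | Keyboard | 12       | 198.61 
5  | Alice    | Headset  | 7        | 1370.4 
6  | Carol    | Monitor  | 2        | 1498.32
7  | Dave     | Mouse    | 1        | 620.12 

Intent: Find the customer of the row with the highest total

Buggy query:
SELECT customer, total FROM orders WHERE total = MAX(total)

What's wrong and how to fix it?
Bug: WHERE is evaluated per row; an aggregate over the whole table isn't defined there

Fix: Use a subquery: WHERE total = (SELECT MAX(total) FROM orders)

Corrected query:
SELECT customer, total FROM orders WHERE total = (SELECT MAX(total) FROM orders)

Result:
customer | total  
---------+--------
Alice    | 1653.42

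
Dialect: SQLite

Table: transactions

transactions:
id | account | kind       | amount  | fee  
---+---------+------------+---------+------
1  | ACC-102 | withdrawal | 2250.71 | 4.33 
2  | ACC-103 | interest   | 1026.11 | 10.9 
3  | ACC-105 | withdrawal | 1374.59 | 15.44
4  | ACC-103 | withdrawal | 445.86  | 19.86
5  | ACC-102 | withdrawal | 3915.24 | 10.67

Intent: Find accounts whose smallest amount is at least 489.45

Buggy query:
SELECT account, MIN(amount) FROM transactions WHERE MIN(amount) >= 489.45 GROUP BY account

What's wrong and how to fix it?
Bug: MIN() in WHERE is a misuse of aggregate

Fix: Replace WHERE with HAVING after the GROUP BY

Corrected query:
SELECT account, MIN(amount) FROM transactions GROUP BY account HAVING MIN(amount) >= 489.45

Result:
account | MIN(amount)
--------+------------
ACC-102 | 2250.71    
ACC-105 | 1374.59    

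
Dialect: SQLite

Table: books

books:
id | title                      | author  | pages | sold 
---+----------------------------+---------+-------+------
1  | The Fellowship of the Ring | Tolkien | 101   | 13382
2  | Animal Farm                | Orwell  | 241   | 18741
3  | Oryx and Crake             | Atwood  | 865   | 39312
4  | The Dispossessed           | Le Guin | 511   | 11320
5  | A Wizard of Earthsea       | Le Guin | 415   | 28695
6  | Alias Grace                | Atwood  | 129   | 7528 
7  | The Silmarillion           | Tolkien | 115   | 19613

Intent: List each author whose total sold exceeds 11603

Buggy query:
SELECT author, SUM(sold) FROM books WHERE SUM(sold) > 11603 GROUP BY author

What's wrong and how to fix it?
Bug: SUM(sold) is an aggregate, but WHERE filters rows before aggregation

Fix: Move the aggregate condition to a HAVING clause

Corrected query:
SELECT author, SUM(sold) FROM books GROUP BY author HAVING SUM(sold) > 11603

Result:
author  | SUM(sold)
--------+----------
Atwood  | 46840    
Le Guin | 40015    
Orwell  | 18741    
Tolkien | 32995    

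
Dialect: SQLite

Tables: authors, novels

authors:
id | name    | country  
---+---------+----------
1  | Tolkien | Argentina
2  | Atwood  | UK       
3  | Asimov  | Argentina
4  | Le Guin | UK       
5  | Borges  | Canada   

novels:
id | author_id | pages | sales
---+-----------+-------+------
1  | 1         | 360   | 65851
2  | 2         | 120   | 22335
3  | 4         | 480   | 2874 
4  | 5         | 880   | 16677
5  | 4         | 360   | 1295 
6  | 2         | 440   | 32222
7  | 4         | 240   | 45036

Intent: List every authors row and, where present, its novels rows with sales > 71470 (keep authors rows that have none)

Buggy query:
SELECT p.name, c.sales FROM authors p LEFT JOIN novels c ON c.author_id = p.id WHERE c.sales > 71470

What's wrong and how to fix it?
Bug: Filtering c.sales in WHERE discards the NULL rows produced by LEFT JOIN, turning it into an inner join

Fix: Move the right-table condition into the ON clause so unmatched parents are kept

Corrected query:
SELECT p.name, c.sales FROM authors p LEFT JOIN novels c ON c.author_id = p.id AND c.sales > 71470

Result:
name    | sales
--------+------
Tolkien | NULL 
Atwood  | NULL 
Asimov  | NULL 
Le Guin | NULL 
Borges  | NULL 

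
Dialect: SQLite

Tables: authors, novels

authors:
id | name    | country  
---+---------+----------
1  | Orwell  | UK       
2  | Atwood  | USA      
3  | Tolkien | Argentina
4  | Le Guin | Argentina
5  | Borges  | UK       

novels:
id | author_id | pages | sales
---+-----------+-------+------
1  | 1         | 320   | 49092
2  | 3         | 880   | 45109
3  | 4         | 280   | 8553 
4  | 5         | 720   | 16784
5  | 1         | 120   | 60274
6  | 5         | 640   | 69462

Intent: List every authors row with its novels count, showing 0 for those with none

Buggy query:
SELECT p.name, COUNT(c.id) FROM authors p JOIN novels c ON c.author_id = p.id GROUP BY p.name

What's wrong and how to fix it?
Bug: An inner join excludes parents with zero children

Fix: Use LEFT JOIN so parents without children still appear (COUNT(c.id) gives 0)

Corrected query:
SELECT p.name, COUNT(c.id) FROM authors p LEFT JOIN novels c ON c.author_id = p.id GROUP BY p.name

Result:
name    | COUNT(c.id)
--------+------------
Atwood  | 0          
Borges  | 2          
Le Guin | 1          
Orwell  | 2          
Tolkien | 1          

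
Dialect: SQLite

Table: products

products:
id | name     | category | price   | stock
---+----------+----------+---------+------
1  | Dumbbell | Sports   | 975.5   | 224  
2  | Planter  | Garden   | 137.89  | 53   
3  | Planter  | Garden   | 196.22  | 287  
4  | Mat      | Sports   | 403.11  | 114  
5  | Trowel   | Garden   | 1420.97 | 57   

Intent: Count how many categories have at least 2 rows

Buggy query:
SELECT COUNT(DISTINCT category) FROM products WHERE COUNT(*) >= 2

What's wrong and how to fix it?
Bug: WHERE filters individual rows, not groups, so a group-level COUNT is invalid there

Fix: Use a subquery that GROUPs and filters with HAVING, then count its rows

Corrected query:
SELECT COUNT(*) FROM (SELECT category FROM products GROUP BY category HAVING COUNT(*) >= 2)

Result:
COUNT(*)
--------
2       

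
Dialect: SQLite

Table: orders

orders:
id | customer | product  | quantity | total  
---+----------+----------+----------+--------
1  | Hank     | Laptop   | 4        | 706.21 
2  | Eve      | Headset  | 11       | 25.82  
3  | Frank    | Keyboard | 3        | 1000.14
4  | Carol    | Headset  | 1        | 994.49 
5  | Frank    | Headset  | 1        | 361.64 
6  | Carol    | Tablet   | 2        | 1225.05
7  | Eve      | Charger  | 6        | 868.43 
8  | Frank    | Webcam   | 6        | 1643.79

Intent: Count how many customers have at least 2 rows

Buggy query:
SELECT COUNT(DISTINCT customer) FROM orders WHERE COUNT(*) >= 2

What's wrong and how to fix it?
Bug: WHERE filters individual rows, not groups, so a group-level COUNT is invalid there

Fix: Use a subquery that GROUPs and filters with HAVING, then count its rows

Corrected query:
SELECT COUNT(*) FROM (SELECT customer FROM orders GROUP BY customer HAVING COUNT(*) >= 2)

Result:
COUNT(*)
--------
3       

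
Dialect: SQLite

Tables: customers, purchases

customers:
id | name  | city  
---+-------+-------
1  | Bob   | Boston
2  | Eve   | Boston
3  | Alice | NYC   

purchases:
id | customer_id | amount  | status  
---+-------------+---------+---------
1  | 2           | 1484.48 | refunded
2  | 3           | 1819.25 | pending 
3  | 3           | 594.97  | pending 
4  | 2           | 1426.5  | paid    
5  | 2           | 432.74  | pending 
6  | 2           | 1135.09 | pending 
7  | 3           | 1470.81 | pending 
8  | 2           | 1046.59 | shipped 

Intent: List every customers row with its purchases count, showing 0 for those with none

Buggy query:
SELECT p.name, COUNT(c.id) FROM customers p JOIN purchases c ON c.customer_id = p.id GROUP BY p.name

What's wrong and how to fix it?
Bug: An inner join excludes parents with zero children

Fix: Switch to LEFT JOIN to retain unmatched parent rows

Corrected query:
SELECT p.name, COUNT(c.id) FROM customers p LEFT JOIN purchases c ON c.customer_id = p.id GROUP BY p.name

Result:
name  | COUNT(c.id)
------+------------
Alice | 3          
Bob   | 0          
Eve   | 5          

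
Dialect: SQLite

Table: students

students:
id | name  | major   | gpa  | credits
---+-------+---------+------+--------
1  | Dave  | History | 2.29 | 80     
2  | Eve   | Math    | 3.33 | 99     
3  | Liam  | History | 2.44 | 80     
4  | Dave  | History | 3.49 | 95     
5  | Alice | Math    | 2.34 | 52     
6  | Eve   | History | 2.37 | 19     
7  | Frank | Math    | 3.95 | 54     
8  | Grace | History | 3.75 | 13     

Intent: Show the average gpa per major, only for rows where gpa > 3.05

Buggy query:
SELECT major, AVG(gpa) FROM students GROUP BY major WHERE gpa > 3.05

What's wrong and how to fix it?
Bug: WHERE cannot follow GROUP BY

Fix: Place WHERE between FROM and GROUP BY

Corrected query:
SELECT major, AVG(gpa) FROM students WHERE gpa > 3.05 GROUP BY major

Result:
major   | AVG(gpa)
--------+---------
History | 3.62    
Math    | 3.64    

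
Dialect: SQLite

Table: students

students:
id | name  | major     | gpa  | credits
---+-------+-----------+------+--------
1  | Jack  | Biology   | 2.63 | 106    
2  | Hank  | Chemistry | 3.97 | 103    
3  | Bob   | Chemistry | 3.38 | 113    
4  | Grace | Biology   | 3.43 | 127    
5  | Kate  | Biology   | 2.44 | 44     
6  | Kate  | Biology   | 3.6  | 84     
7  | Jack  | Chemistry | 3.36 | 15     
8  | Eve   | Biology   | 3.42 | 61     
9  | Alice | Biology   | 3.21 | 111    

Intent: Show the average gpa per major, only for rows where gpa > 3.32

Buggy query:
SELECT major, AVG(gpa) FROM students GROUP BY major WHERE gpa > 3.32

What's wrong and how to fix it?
Bug: WHERE cannot follow GROUP BY

Fix: Move the WHERE clause before GROUP BY

Corrected query:
SELECT major, AVG(gpa) FROM students WHERE gpa > 3.32 GROUP BY major

Result:
major     | AVG(gpa)
----------+---------
Biology   | 3.483333
Chemistry | 3.57    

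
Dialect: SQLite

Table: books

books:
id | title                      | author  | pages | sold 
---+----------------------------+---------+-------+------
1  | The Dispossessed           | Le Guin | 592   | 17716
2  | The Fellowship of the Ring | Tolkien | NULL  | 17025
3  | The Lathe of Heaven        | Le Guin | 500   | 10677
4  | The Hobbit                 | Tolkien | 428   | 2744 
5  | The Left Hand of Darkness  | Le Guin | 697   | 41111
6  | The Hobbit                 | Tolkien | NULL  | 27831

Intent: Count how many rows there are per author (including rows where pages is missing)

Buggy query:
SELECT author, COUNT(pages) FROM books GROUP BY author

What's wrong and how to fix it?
Bug: COUNT(pages) skips NULLs, so groups with missing pages are undercounted

Fix: Replace COUNT(pages) with COUNT(*)

Corrected query:
SELECT author, COUNT(*) FROM books GROUP BY author

Result:
author  | COUNT(*)
--------+---------
Le Guin | 3       
Tolkien | 3       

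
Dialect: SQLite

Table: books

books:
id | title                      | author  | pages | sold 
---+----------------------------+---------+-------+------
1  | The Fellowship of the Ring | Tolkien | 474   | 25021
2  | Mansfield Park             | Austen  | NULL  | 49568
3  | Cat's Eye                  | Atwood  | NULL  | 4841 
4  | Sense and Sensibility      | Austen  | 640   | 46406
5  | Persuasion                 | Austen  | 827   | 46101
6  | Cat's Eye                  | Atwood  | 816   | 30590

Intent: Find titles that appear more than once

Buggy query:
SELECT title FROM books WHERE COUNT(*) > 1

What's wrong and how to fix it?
Bug: WHERE can't reference COUNT(*); aggregates are computed after WHERE

Fix: Group first, then use HAVING for the count condition

Corrected query:
SELECT title FROM books GROUP BY title HAVING COUNT(*) > 1

Result:
title    
---------
Cat's Eye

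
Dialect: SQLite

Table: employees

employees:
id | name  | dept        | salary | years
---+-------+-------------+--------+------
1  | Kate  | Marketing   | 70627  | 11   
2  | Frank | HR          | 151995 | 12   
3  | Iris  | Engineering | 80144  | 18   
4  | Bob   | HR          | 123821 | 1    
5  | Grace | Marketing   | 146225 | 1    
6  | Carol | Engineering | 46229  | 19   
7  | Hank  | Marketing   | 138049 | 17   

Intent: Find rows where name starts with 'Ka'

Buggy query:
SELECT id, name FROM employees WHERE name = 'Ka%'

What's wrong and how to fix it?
Bug: Wildcards only work with LIKE; '=' treats '%' as a literal character

Fix: Use LIKE for wildcard pattern matching

Corrected query:
SELECT id, name FROM employees WHERE name LIKE 'Ka%'

Result:
id | name
---+-----
1  | Kate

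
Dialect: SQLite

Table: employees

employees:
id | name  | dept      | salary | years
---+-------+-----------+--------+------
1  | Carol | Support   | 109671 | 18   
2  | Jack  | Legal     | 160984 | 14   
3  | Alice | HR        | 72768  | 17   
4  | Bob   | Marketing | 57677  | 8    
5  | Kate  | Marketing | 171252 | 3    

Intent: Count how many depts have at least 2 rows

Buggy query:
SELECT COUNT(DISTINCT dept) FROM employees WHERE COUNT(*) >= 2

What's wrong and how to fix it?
Bug: COUNT(*) cannot appear in WHERE; the per-group count doesn't exist yet

Fix: Use a subquery that GROUPs and filters with HAVING, then count its rows

Corrected query:
SELECT COUNT(*) FROM (SELECT dept FROM employees GROUP BY dept HAVING COUNT(*) >= 2)

Result:
COUNT(*)
--------
1       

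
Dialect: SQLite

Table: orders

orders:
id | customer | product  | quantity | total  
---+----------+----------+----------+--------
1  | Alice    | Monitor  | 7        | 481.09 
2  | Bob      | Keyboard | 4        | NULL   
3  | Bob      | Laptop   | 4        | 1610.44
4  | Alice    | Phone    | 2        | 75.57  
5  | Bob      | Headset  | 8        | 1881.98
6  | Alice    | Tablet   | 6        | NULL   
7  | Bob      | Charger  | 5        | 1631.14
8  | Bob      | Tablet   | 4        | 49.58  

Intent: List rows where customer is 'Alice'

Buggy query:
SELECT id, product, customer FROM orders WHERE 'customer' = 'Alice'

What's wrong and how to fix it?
Bug: 'customer' in single quotes is a string literal, not the column; the comparison is literal-vs-literal and never true

Fix: Remove the quotes around the column name (or use double quotes for an identifier)

Corrected query:
SELECT id, product, customer FROM orders WHERE customer = 'Alice'

Result:
id | product | customer
---+---------+---------
1  | Monitor | Alice   
4  | Phone   | Alice   
6  | Tablet  | Alice   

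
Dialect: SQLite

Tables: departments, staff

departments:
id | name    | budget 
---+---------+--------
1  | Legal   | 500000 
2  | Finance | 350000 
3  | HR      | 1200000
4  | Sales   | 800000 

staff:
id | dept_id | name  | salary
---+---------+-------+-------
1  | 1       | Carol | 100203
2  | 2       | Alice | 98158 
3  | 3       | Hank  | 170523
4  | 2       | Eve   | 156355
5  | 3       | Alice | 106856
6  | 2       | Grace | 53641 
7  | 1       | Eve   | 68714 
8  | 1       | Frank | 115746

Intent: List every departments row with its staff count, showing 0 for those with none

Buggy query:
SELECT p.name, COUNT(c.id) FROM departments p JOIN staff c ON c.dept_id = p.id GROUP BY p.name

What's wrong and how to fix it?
Bug: INNER JOIN drops departments rows that have no matching staff rows

Fix: Use LEFT JOIN so parents without children still appear (COUNT(c.id) gives 0)

Corrected query:
SELECT p.name, COUNT(c.id) FROM departments p LEFT JOIN staff c ON c.dept_id = p.id GROUP BY p.name

Result:
name    | COUNT(c.id)
--------+------------
Finance | 3          
HR      | 2          
Legal   | 3          
Sales   | 0          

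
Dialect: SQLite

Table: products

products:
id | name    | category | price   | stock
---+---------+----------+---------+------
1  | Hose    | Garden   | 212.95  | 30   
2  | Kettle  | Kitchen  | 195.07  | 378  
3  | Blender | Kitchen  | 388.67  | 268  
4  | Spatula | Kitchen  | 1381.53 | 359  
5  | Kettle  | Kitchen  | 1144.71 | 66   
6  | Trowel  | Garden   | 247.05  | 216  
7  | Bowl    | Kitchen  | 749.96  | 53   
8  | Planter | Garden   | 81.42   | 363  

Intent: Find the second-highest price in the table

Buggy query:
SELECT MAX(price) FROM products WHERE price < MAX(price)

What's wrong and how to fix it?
Bug: The inner MAX is an aggregate inside WHERE, which is not allowed

Fix: Compute the overall MAX in a subquery, then take MAX of rows below it

Corrected query:
SELECT MAX(price) FROM products WHERE price < (SELECT MAX(price) FROM products)

Result:
MAX(price)
----------
1144.71   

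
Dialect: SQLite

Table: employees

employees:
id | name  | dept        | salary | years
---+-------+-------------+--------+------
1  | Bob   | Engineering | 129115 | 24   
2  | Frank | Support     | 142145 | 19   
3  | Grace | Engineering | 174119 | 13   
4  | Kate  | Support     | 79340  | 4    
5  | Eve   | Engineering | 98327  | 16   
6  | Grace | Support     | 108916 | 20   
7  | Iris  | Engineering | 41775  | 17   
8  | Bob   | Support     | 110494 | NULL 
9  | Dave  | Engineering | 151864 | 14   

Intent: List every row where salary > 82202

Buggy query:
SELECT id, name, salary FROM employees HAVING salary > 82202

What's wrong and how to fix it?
Bug: This is a non-aggregate query (no GROUP BY, no aggregates), so in SQLite the HAVING clause is invalid here; a row-level condition belongs in WHERE

Fix: Replace HAVING with WHERE since the condition applies to individual rows

Corrected query:
SELECT id, name, salary FROM employees WHERE salary > 82202

Result:
id | name  | salary
---+-------+-------
1  | Bob   | 129115
2  | Frank | 142145
3  | Grace | 174119
5  | Eve   | 98327 
6  | Grace | 108916
8  | Bob   | 110494
9  | Dave  | 151864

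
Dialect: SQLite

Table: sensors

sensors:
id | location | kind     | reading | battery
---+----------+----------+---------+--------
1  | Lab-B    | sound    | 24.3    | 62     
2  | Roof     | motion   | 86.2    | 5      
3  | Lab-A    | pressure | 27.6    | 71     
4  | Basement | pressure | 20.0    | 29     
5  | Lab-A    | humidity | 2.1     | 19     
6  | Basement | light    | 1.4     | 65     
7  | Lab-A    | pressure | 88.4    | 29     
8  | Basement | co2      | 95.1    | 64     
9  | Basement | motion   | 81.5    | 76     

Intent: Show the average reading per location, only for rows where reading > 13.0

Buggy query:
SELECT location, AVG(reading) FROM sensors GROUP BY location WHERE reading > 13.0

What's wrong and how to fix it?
Bug: WHERE cannot follow GROUP BY

Fix: Place WHERE between FROM and GROUP BY

Corrected query:
SELECT location, AVG(reading) FROM sensors WHERE reading > 13.0 GROUP BY location

Result:
location | AVG(reading)
---------+-------------
Basement | 65.533333   
Lab-A    | 58          
Lab-B    | 24.3        
Roof     | 86.2        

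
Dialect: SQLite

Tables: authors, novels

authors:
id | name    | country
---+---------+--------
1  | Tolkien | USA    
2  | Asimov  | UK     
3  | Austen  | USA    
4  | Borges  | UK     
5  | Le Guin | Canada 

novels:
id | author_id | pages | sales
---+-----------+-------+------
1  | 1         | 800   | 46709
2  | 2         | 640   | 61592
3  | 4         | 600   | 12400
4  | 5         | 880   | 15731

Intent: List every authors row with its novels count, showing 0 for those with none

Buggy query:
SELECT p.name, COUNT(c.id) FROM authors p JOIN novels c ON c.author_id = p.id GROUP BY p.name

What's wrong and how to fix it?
Bug: INNER JOIN drops authors rows that have no matching novels rows

Fix: Use LEFT JOIN so parents without children still appear (COUNT(c.id) gives 0)

Corrected query:
SELECT p.name, COUNT(c.id) FROM authors p LEFT JOIN novels c ON c.author_id = p.id GROUP BY p.name

Result:
name    | COUNT(c.id)
--------+------------
Asimov  | 1          
Austen  | 0          
Borges  | 1          
Le Guin | 1          
Tolkien | 1          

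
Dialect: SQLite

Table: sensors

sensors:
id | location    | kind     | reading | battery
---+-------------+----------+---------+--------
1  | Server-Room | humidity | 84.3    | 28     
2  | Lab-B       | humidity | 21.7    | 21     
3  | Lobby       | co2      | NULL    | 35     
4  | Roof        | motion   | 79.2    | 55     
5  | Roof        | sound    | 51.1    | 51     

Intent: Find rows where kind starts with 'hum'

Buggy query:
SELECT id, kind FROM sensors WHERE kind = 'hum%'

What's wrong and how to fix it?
Bug: Wildcards only work with LIKE; '=' treats '%' as a literal character

Fix: Use LIKE for wildcard pattern matching

Corrected query:
SELECT id, kind FROM sensors WHERE kind LIKE 'hum%'

Result:
id | kind    
---+---------
1  | humidity
2  | humidity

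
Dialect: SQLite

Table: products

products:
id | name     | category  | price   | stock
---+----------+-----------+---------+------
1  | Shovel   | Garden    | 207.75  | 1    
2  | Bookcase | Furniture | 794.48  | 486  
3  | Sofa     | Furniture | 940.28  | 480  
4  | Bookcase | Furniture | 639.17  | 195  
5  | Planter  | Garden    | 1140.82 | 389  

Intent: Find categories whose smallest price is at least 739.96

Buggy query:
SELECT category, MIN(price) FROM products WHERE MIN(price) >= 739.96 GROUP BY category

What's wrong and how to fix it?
Bug: Aggregates like MIN are computed per group after WHERE runs

Fix: Use HAVING for the per-group MIN condition

Corrected query:
SELECT category, MIN(price) FROM products GROUP BY category HAVING MIN(price) >= 739.96

Result:
(no rows)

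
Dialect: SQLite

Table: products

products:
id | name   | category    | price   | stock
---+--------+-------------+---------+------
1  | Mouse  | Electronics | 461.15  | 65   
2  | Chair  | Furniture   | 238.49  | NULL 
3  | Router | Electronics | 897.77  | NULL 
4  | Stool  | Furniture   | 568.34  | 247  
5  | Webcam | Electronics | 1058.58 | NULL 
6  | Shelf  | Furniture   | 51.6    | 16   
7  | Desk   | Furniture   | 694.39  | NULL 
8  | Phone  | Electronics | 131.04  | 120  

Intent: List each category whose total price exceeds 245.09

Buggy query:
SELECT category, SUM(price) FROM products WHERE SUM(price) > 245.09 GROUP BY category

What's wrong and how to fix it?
Bug: WHERE runs before GROUP BY, so aggregates aren't available there

Fix: Move the aggregate condition to a HAVING clause

Corrected query:
SELECT category, SUM(price) FROM products GROUP BY category HAVING SUM(price) > 245.09

Result:
category    | SUM(price)
------------+-----------
Electronics | 2548.54   
Furniture   | 1552.82   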